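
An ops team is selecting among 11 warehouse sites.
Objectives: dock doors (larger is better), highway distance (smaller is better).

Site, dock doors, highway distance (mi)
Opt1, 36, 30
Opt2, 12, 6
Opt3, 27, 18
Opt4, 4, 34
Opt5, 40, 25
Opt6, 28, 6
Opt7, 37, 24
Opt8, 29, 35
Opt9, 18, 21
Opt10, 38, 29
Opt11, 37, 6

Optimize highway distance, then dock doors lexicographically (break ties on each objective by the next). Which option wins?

Opt11

First minimize highway distance: best is 6, kept {Opt2, Opt6, Opt11}.
Then maximize dock doors: best is 37, kept {Opt11}.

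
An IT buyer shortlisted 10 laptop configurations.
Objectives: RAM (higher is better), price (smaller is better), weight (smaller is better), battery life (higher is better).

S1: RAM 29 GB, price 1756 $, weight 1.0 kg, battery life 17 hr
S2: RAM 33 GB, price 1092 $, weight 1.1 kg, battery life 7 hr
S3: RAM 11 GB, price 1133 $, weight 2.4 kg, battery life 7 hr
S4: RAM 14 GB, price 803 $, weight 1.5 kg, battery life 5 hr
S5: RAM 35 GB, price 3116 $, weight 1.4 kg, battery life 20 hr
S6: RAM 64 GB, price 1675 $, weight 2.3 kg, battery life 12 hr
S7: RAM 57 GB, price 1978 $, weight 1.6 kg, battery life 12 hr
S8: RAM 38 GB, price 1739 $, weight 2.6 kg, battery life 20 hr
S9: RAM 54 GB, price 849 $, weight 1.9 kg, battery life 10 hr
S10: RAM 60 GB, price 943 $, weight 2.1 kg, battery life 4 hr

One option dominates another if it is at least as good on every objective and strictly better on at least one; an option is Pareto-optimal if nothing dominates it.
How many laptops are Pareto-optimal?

S1: not dominated (best weight).
S2: not dominated.
S3: dominated by S2 (RAM 33≥11, price 1092≤1133, weight 1.1≤2.4, battery life 7≥7).
S4: not dominated (best price).
S5: not dominated.
S6: not dominated (best RAM).
S7: not dominated.
S8: not dominated.
S9: not dominated.
S10: not dominated.
Pareto-optimal: S1, S2, S4, S5, S6, S7, S8, S9, S10 → 9.

9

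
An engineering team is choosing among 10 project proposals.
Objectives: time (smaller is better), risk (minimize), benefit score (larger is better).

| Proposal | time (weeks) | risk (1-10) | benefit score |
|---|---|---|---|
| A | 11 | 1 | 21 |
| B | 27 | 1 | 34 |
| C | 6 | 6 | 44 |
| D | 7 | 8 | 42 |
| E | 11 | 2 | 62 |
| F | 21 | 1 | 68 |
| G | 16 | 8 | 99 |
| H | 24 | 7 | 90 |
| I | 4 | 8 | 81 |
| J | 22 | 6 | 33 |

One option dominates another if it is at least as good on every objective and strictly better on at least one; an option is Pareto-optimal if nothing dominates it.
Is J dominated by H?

H vs J: H is worse on time (24 vs 22), so it does not dominate J.

No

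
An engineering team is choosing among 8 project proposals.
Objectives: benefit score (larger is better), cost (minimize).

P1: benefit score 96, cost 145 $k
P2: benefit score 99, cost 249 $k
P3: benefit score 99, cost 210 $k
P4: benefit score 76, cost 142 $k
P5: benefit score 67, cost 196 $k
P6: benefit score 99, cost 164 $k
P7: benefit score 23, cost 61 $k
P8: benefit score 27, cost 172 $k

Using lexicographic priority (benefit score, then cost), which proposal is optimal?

P6

First maximize benefit score: best is 99, kept {P2, P3, P6}.
Then minimize cost: best is 164, kept {P6}.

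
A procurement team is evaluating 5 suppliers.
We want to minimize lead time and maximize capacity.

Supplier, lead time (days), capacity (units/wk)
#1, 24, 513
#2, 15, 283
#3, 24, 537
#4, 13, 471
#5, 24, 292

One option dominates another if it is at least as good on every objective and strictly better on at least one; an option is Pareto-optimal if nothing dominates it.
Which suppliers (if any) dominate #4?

none

#1: worse on lead time (24 vs 13).
#2: worse on lead time (15 vs 13).
#3: worse on lead time (24 vs 13).
#5: worse on lead time (24 vs 13).
No option dominates #4.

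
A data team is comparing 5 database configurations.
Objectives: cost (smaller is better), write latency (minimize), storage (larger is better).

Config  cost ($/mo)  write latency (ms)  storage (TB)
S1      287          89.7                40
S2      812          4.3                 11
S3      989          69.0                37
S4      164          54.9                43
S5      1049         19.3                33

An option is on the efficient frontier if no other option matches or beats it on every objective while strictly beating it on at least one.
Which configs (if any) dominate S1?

S4: cost 164≤287, write latency 54.9≤89.7, storage 43≥40 — dominates S1.
Others (S2, S3, S5) are each worse than S1 on at least one objective.

S4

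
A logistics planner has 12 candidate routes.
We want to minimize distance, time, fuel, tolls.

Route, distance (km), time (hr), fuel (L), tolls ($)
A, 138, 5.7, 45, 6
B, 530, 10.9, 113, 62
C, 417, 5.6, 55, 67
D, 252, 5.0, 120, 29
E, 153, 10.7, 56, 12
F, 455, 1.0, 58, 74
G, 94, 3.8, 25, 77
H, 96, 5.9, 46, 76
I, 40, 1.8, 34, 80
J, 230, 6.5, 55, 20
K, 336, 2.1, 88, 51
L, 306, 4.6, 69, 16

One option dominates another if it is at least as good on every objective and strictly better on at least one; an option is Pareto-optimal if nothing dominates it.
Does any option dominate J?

Yes

A vs J: distance 138≤230, time 5.7≤6.5, fuel 45≤55, tolls 6≤20 — A is at least as good on every objective and strictly better on at least one, so A dominates J.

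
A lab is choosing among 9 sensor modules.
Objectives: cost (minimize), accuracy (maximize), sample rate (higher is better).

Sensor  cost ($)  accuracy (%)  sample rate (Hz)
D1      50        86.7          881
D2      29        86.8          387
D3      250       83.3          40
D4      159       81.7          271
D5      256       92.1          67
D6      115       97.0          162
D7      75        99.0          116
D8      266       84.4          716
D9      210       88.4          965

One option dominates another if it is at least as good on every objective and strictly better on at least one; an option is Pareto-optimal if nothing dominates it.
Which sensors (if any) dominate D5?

D6: cost 115≤256, accuracy 97.0≥92.1, sample rate 162≥67 — dominates D5.
D7: cost 75≤256, accuracy 99.0≥92.1, sample rate 116≥67 — dominates D5.
Others (D1, D2, D3, D4, D8, D9) are each worse than D5 on at least one objective.

D6, D7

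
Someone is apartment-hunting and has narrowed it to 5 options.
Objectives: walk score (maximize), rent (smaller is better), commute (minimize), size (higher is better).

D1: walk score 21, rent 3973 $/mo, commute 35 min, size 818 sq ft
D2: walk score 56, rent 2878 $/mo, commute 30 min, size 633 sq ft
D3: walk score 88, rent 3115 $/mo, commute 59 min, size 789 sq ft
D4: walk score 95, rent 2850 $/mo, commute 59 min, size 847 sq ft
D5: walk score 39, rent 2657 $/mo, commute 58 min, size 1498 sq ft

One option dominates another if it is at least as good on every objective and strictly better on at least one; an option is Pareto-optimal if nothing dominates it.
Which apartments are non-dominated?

D1: not dominated.
D2: not dominated (best commute).
D3: dominated by D4 (walk score 95≥88, rent 2850≤3115, commute 59≤59, size 847≥789).
D4: not dominated (best walk score).
D5: not dominated (best rent).

D1, D2, D4, D5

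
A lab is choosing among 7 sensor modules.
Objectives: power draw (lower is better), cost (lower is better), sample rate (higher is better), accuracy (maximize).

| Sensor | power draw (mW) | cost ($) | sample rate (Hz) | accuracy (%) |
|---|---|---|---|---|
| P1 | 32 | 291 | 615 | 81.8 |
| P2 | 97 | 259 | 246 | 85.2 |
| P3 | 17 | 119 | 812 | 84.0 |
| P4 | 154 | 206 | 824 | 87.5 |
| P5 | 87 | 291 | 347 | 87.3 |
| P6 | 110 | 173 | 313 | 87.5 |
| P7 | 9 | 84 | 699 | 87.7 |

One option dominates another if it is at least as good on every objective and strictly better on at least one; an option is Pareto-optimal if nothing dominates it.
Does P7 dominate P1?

P7 vs P1: power draw 9≤32, cost 84≤291, sample rate 699≥615, accuracy 87.7≥81.8 — P7 is at least as good on every objective with at least one strict improvement.

Yes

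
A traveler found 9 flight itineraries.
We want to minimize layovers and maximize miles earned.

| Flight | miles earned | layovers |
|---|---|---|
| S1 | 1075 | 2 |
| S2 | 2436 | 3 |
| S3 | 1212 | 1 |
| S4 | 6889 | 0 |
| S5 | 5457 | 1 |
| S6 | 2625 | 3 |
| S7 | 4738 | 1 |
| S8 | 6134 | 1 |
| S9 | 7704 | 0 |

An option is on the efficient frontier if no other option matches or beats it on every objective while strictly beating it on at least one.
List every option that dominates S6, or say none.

S4: miles earned 6889≥2625, layovers 0≤3 — dominates S6.
S5: miles earned 5457≥2625, layovers 1≤3 — dominates S6.
S7: miles earned 4738≥2625, layovers 1≤3 — dominates S6.
S8: miles earned 6134≥2625, layovers 1≤3 — dominates S6.
S9: miles earned 7704≥2625, layovers 0≤3 — dominates S6.
Others (S1, S2, S3) are each worse than S6 on at least one objective.

S4, S5, S7, S8, S9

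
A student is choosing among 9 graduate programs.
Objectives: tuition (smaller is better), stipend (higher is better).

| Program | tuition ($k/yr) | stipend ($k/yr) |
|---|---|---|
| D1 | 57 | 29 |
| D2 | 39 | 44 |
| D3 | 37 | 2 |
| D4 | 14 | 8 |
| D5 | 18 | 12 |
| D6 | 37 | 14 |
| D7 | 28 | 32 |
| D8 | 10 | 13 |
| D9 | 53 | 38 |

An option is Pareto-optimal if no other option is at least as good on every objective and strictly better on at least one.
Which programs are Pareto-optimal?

D1: dominated by D2 (tuition 39≤57, stipend 44≥29).
D2: not dominated (best stipend).
D3: dominated by D4 (tuition 14≤37, stipend 8≥2).
D4: dominated by D8 (tuition 10≤14, stipend 13≥8).
D5: dominated by D8 (tuition 10≤18, stipend 13≥12).
D6: dominated by D7 (tuition 28≤37, stipend 32≥14).
D7: not dominated.
D8: not dominated (best tuition).
D9: dominated by D2 (tuition 39≤53, stipend 44≥38).

D2, D7, D8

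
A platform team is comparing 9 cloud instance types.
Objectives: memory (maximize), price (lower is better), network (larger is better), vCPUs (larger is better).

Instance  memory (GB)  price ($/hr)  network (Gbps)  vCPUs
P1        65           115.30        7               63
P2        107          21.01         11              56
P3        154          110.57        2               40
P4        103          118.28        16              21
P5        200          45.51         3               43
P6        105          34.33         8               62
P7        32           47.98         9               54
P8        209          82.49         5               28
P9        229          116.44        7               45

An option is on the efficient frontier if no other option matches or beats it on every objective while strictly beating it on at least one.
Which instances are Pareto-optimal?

P1: not dominated (best vCPUs).
P2: not dominated (best price).
P3: dominated by P5 (memory 200≥154, price 45.51≤110.57, network 3≥2, vCPUs 43≥40).
P4: not dominated (best network).
P5: not dominated.
P6: not dominated.
P7: dominated by P2 (memory 107≥32, price 21.01≤47.98, network 11≥9, vCPUs 56≥54).
P8: not dominated.
P9: not dominated (best memory).

P1, P2, P4, P5, P6, P8, P9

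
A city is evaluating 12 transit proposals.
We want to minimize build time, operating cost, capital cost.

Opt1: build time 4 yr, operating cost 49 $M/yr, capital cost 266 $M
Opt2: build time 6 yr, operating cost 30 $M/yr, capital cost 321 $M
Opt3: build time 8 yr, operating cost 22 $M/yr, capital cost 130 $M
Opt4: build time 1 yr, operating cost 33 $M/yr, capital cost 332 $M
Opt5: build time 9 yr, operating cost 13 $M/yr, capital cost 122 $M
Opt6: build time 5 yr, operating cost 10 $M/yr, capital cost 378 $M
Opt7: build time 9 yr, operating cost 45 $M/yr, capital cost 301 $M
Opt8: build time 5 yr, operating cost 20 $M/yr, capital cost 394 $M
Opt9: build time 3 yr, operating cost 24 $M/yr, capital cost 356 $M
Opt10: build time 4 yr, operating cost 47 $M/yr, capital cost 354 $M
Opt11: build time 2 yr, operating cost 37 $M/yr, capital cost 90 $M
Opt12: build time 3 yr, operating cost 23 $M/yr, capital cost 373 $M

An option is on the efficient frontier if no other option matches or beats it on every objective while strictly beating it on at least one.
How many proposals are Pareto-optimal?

Opt1: dominated by Opt11 (build time 2≤4, operating cost 37≤49, capital cost 90≤266).
Opt2: not dominated.
Opt3: not dominated.
Opt4: not dominated (best build time).
Opt5: not dominated.
Opt6: not dominated (best operating cost).
Opt7: dominated by Opt3 (build time 8≤9, operating cost 22≤45, capital cost 130≤301).
Opt8: dominated by Opt6 (build time 5≤5, operating cost 10≤20, capital cost 378≤394).
Opt9: not dominated.
Opt10: dominated by Opt4 (build time 1≤4, operating cost 33≤47, capital cost 332≤354).
Opt11: not dominated (best capital cost).
Opt12: not dominated.
Pareto-optimal: Opt2, Opt3, Opt4, Opt5, Opt6, Opt9, Opt11, Opt12 → 8.

8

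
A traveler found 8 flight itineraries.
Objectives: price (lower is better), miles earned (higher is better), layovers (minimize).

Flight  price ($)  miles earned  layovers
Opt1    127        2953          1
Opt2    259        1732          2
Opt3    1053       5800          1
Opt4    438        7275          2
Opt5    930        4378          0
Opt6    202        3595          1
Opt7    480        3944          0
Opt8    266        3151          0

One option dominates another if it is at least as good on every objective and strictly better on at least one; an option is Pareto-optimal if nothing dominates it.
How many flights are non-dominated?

7

Opt1: not dominated (best price).
Opt2: dominated by Opt1 (price 127≤259, miles earned 2953≥1732, layovers 1≤2).
Opt3: not dominated.
Opt4: not dominated (best miles earned).
Opt5: not dominated.
Opt6: not dominated.
Opt7: not dominated.
Opt8: not dominated.
Pareto-optimal: Opt1, Opt3, Opt4, Opt5, Opt6, Opt7, Opt8 → 7.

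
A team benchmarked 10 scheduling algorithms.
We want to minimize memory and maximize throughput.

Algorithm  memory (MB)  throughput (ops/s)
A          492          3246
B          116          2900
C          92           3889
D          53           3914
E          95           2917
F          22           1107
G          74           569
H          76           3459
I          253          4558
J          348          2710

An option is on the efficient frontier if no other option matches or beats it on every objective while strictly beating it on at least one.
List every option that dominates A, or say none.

C: memory 92≤492, throughput 3889≥3246 — dominates A.
D: memory 53≤492, throughput 3914≥3246 — dominates A.
H: memory 76≤492, throughput 3459≥3246 — dominates A.
I: memory 253≤492, throughput 4558≥3246 — dominates A.
Others (B, E, F, G, J) are each worse than A on at least one objective.

C, D, H, I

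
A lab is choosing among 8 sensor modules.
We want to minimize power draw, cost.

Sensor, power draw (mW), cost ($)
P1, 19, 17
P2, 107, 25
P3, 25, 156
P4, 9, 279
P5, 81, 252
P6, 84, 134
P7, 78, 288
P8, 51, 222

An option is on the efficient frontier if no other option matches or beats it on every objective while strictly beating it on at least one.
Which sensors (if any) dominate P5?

P1, P3, P8

P1: power draw 19≤81, cost 17≤252 — dominates P5.
P3: power draw 25≤81, cost 156≤252 — dominates P5.
P8: power draw 51≤81, cost 222≤252 — dominates P5.
Others (P2, P4, P6, P7) are each worse than P5 on at least one objective.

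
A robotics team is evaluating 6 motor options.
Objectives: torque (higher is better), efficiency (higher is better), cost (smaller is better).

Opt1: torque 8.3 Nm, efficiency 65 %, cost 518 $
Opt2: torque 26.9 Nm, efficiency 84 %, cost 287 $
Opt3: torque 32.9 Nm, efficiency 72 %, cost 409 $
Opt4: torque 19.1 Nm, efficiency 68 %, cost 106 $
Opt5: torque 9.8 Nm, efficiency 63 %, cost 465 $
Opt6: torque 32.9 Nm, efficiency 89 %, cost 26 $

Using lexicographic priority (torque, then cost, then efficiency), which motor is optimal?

First maximize torque: best is 32.9, kept {Opt3, Opt6}.
Then minimize cost: best is 26, kept {Opt6}.

Opt6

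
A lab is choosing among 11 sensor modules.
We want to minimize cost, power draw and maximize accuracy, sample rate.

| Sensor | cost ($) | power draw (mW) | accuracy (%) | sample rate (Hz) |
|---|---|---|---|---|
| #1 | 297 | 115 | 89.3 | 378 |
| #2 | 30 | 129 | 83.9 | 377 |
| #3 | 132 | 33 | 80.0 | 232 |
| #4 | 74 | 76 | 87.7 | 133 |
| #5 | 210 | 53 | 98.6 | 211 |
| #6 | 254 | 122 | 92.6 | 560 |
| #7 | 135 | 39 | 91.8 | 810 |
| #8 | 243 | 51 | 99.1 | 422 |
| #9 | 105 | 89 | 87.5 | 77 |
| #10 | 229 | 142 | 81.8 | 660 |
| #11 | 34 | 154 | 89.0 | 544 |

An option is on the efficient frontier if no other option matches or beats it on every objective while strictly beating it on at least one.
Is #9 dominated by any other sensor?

Yes

#4 vs #9: cost 74≤105, power draw 76≤89, accuracy 87.7≥87.5, sample rate 133≥77 — #4 is at least as good on every objective and strictly better on at least one, so #4 dominates #9.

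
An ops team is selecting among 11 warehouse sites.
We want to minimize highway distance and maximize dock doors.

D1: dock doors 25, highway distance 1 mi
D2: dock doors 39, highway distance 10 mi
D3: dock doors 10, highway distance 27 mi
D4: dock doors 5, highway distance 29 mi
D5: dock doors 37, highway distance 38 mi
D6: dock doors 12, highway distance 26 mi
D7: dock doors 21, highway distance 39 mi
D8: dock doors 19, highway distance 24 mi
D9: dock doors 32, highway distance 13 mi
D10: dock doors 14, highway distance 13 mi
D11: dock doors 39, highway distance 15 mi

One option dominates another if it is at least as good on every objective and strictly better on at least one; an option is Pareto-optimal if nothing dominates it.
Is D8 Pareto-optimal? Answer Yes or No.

D1 vs D8: dock doors 25≥19, highway distance 1≤24 — D1 is at least as good on every objective and strictly better on at least one, so D1 dominates D8.

No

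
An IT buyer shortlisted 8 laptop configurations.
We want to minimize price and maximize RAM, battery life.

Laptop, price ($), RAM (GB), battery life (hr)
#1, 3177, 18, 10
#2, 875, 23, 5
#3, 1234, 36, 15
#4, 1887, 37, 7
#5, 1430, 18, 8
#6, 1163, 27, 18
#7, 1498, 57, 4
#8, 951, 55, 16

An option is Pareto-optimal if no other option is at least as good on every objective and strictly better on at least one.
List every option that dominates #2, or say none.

none

#1: worse on price (3177 vs 875).
#3: worse on price (1234 vs 875).
#4: worse on price (1887 vs 875).
#5: worse on price (1430 vs 875).
#6: worse on price (1163 vs 875).
#7: worse on price (1498 vs 875).
#8: worse on price (951 vs 875).
No option dominates #2.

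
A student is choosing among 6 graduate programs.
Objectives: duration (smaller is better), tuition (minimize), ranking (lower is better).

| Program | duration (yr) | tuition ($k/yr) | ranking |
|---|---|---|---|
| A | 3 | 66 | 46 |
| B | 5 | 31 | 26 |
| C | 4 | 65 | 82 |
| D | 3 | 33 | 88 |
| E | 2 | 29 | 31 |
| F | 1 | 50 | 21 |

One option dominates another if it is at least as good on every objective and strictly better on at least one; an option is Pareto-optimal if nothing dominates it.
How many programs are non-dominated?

3

A: dominated by E (duration 2≤3, tuition 29≤66, ranking 31≤46).
B: not dominated.
C: dominated by E (duration 2≤4, tuition 29≤65, ranking 31≤82).
D: dominated by E (duration 2≤3, tuition 29≤33, ranking 31≤88).
E: not dominated (best tuition).
F: not dominated (best duration).
Pareto-optimal: B, E, F → 3.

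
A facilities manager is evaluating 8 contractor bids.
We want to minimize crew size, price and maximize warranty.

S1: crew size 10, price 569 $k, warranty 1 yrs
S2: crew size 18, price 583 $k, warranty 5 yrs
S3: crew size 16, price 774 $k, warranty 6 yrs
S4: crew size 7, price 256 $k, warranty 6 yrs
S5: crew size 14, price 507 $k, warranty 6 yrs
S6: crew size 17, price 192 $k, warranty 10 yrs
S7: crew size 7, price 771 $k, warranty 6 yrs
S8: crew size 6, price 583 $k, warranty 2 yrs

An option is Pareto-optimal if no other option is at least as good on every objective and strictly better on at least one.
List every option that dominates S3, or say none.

S4: crew size 7≤16, price 256≤774, warranty 6≥6 — dominates S3.
S5: crew size 14≤16, price 507≤774, warranty 6≥6 — dominates S3.
S7: crew size 7≤16, price 771≤774, warranty 6≥6 — dominates S3.
Others (S1, S2, S6, S8) are each worse than S3 on at least one objective.

S4, S5, S7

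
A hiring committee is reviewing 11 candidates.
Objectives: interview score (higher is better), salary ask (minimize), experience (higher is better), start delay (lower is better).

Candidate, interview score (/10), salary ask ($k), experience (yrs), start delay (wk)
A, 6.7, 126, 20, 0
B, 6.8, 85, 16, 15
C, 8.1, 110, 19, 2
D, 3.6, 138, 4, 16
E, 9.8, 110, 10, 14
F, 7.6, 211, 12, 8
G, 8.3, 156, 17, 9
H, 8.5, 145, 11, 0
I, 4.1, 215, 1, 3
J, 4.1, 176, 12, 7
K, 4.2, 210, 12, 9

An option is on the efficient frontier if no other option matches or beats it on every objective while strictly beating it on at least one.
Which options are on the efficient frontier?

A, B, C, E, G, H

A: not dominated (best experience).
B: not dominated (best salary ask).
C: not dominated.
D: dominated by A (interview score 6.7≥3.6, salary ask 126≤138, experience 20≥4, start delay 0≤16).
E: not dominated (best interview score).
F: dominated by C (interview score 8.1≥7.6, salary ask 110≤211, experience 19≥12, start delay 2≤8).
G: not dominated.
H: not dominated.
I: dominated by A (interview score 6.7≥4.1, salary ask 126≤215, experience 20≥1, start delay 0≤3).
J: dominated by A (interview score 6.7≥4.1, salary ask 126≤176, experience 20≥12, start delay 0≤7).
K: dominated by A (interview score 6.7≥4.2, salary ask 126≤210, experience 20≥12, start delay 0≤9).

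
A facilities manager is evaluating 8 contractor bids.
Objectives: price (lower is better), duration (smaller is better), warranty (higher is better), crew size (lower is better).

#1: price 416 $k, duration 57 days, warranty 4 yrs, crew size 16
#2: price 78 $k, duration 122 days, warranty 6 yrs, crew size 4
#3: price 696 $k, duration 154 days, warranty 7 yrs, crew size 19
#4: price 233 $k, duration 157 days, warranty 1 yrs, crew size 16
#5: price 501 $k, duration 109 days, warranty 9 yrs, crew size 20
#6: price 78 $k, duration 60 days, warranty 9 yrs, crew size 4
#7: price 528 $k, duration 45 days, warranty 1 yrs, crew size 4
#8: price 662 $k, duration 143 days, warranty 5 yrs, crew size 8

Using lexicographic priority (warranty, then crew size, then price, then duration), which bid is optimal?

First maximize warranty: best is 9, kept {#5, #6}.
Then minimize crew size: best is 4, kept {#6}.

#6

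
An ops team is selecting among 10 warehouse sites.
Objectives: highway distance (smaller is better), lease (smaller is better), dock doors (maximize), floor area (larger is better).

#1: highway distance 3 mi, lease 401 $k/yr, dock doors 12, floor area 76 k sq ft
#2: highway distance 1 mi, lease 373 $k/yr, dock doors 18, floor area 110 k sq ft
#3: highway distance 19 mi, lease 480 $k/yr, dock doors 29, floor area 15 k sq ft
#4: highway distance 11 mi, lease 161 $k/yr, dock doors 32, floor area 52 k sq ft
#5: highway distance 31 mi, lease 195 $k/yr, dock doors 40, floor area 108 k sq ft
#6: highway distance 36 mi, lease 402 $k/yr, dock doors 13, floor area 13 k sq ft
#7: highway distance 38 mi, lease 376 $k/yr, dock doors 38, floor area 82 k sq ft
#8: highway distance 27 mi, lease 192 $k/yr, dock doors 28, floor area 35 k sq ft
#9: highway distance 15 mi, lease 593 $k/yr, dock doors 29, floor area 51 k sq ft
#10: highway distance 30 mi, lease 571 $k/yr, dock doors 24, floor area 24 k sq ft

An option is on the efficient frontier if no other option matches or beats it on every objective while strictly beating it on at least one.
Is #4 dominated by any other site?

No

#1: worse on lease (401 vs 161).
#2: worse on lease (373 vs 161).
#3: worse on highway distance (19 vs 11).
#5: worse on highway distance (31 vs 11).
#6: worse on highway distance (36 vs 11).
#7: worse on highway distance (38 vs 11).
#8: worse on highway distance (27 vs 11).
#9: worse on highway distance (15 vs 11).
#10: worse on highway distance (30 vs 11).
No option is at least as good as #4 on every objective and strictly better on one.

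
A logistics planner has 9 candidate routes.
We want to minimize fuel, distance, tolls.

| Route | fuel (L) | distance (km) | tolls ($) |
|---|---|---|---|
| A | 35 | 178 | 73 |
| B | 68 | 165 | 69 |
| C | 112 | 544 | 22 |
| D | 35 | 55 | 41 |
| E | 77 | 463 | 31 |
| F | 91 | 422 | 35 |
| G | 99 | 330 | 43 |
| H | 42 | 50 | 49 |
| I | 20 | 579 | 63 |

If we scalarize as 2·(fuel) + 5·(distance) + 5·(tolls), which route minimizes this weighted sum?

A: 2·35 + 5·178 + 5·73 = 1325
B: 2·68 + 5·165 + 5·69 = 1306
C: 2·112 + 5·544 + 5·22 = 3054
D: 2·35 + 5·55 + 5·41 = 550
E: 2·77 + 5·463 + 5·31 = 2624
F: 2·91 + 5·422 + 5·35 = 2467
G: 2·99 + 5·330 + 5·43 = 2063
H: 2·42 + 5·50 + 5·49 = 579
I: 2·20 + 5·579 + 5·63 = 3250
Lowest: D at 550.

D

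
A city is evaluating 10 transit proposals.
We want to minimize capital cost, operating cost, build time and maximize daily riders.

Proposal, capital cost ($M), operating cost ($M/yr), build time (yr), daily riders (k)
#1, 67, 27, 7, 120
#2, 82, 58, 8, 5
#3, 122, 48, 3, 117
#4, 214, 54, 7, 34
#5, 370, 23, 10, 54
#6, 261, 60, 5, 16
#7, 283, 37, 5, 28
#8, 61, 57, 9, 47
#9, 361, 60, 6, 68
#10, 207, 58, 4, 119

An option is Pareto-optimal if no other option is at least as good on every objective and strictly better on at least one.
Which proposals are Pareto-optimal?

#1, #3, #5, #7, #8, #10

#1: not dominated (best daily riders).
#2: dominated by #1 (capital cost 67≤82, operating cost 27≤58, build time 7≤8, daily riders 120≥5).
#3: not dominated (best build time).
#4: dominated by #1 (capital cost 67≤214, operating cost 27≤54, build time 7≤7, daily riders 120≥34).
#5: not dominated (best operating cost).
#6: dominated by #3 (capital cost 122≤261, operating cost 48≤60, build time 3≤5, daily riders 117≥16).
#7: not dominated.
#8: not dominated (best capital cost).
#9: dominated by #3 (capital cost 122≤361, operating cost 48≤60, build time 3≤6, daily riders 117≥68).
#10: not dominated.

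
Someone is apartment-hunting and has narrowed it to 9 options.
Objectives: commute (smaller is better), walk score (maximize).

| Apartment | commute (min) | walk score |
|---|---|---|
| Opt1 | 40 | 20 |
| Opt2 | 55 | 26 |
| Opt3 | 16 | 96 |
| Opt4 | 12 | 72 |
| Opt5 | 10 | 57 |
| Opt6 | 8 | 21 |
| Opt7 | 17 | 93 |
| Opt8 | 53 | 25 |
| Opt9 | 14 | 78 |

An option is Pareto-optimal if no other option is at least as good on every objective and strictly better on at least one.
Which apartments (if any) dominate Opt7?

Opt3: commute 16≤17, walk score 96≥93 — dominates Opt7.
Others (Opt1, Opt2, Opt4, Opt5, Opt6, Opt8, Opt9) are each worse than Opt7 on at least one objective.

Opt3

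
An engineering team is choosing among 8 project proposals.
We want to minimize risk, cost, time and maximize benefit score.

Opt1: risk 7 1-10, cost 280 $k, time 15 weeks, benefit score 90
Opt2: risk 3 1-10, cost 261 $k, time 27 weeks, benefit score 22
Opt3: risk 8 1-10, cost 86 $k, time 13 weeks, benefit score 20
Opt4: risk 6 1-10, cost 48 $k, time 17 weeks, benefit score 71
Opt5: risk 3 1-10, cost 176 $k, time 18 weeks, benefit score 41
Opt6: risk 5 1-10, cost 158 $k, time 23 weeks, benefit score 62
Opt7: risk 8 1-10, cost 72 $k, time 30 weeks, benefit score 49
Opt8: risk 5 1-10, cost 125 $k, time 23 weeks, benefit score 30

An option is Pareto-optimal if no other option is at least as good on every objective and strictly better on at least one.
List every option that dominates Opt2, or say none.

Opt5: risk 3≤3, cost 176≤261, time 18≤27, benefit score 41≥22 — dominates Opt2.
Others (Opt1, Opt3, Opt4, Opt6, Opt7, Opt8) are each worse than Opt2 on at least one objective.

Opt5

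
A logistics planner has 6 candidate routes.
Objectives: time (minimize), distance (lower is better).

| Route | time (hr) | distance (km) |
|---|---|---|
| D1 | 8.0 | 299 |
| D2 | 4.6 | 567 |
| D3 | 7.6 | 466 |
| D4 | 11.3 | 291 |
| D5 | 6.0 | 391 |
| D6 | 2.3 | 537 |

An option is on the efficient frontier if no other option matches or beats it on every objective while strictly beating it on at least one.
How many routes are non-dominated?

D1: not dominated.
D2: dominated by D6 (time 2.3≤4.6, distance 537≤567).
D3: dominated by D5 (time 6.0≤7.6, distance 391≤466).
D4: not dominated (best distance).
D5: not dominated.
D6: not dominated (best time).
Pareto-optimal: D1, D4, D5, D6 → 4.

4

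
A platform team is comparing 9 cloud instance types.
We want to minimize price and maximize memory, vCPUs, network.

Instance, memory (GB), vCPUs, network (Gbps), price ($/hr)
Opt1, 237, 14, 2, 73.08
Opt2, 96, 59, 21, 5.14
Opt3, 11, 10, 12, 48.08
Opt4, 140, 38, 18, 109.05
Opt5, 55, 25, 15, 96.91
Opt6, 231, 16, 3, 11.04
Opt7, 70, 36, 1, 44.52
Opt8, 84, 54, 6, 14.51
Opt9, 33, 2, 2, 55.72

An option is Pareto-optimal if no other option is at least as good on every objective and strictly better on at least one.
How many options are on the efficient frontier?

4

Opt1: not dominated (best memory).
Opt2: not dominated (best vCPUs).
Opt3: dominated by Opt2 (memory 96≥11, vCPUs 59≥10, network 21≥12, price 5.14≤48.08).
Opt4: not dominated.
Opt5: dominated by Opt2 (memory 96≥55, vCPUs 59≥25, network 21≥15, price 5.14≤96.91).
Opt6: not dominated.
Opt7: dominated by Opt2 (memory 96≥70, vCPUs 59≥36, network 21≥1, price 5.14≤44.52).
Opt8: dominated by Opt2 (memory 96≥84, vCPUs 59≥54, network 21≥6, price 5.14≤14.51).
Opt9: dominated by Opt2 (memory 96≥33, vCPUs 59≥2, network 21≥2, price 5.14≤55.72).
Pareto-optimal: Opt1, Opt2, Opt4, Opt6 → 4.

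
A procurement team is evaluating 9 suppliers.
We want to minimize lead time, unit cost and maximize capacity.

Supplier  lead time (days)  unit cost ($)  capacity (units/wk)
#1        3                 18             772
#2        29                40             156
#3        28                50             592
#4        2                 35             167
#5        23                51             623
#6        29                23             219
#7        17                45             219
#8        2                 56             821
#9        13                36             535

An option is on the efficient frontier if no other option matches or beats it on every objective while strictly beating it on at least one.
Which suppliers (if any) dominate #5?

#1

#1: lead time 3≤23, unit cost 18≤51, capacity 772≥623 — dominates #5.
Others (#2, #3, #4, #6, #7, #8, #9) are each worse than #5 on at least one objective.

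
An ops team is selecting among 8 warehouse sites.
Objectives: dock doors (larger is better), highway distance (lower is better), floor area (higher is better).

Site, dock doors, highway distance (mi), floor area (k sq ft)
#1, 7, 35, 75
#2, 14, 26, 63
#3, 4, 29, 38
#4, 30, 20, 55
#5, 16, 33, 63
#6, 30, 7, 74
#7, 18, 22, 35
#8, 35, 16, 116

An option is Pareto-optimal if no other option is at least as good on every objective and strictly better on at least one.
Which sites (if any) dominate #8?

#1: worse on dock doors (7 vs 35).
#2: worse on dock doors (14 vs 35).
#3: worse on dock doors (4 vs 35).
#4: worse on dock doors (30 vs 35).
#5: worse on dock doors (16 vs 35).
#6: worse on dock doors (30 vs 35).
#7: worse on dock doors (18 vs 35).
No option dominates #8.

none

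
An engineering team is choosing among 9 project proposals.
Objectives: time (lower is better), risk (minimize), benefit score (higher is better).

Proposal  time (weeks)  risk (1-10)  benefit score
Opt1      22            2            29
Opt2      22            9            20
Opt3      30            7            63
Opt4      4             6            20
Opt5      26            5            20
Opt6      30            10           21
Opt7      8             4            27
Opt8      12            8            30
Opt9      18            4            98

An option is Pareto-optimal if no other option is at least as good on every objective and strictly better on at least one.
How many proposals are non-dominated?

5

Opt1: not dominated (best risk).
Opt2: dominated by Opt1 (time 22≤22, risk 2≤9, benefit score 29≥20).
Opt3: dominated by Opt9 (time 18≤30, risk 4≤7, benefit score 98≥63).
Opt4: not dominated (best time).
Opt5: dominated by Opt1 (time 22≤26, risk 2≤5, benefit score 29≥20).
Opt6: dominated by Opt1 (time 22≤30, risk 2≤10, benefit score 29≥21).
Opt7: not dominated.
Opt8: not dominated.
Opt9: not dominated (best benefit score).
Pareto-optimal: Opt1, Opt4, Opt7, Opt8, Opt9 → 5.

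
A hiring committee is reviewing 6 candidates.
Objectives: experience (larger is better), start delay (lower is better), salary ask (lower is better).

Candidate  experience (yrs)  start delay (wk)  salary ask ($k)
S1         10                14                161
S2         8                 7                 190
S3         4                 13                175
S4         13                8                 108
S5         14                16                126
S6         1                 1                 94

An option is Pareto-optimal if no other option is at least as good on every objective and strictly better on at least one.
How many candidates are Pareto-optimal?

4

S1: dominated by S4 (experience 13≥10, start delay 8≤14, salary ask 108≤161).
S2: not dominated.
S3: dominated by S4 (experience 13≥4, start delay 8≤13, salary ask 108≤175).
S4: not dominated.
S5: not dominated (best experience).
S6: not dominated (best start delay).
Pareto-optimal: S2, S4, S5, S6 → 4.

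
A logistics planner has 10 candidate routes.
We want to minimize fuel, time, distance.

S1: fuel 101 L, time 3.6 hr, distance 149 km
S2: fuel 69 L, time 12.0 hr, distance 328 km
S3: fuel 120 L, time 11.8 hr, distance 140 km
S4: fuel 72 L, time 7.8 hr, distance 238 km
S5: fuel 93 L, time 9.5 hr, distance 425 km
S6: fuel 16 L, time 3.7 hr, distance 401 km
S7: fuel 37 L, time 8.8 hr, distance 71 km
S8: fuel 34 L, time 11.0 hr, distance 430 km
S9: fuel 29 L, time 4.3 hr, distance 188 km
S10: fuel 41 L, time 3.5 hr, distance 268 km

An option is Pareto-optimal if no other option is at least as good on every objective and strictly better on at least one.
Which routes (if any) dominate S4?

S9

S9: fuel 29≤72, time 4.3≤7.8, distance 188≤238 — dominates S4.
Others (S1, S2, S3, S5, S6, S7, S8, S10) are each worse than S4 on at least one objective.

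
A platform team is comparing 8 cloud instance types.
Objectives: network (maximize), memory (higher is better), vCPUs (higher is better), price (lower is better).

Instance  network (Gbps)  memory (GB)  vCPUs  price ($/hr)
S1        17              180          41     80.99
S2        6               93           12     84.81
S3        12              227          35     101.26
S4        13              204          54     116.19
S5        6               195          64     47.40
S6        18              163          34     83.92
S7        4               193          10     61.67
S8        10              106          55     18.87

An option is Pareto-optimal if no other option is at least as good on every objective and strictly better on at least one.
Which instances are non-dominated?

S1, S3, S4, S5, S6, S8

S1: not dominated.
S2: dominated by S1 (network 17≥6, memory 180≥93, vCPUs 41≥12, price 80.99≤84.81).
S3: not dominated (best memory).
S4: not dominated.
S5: not dominated (best vCPUs).
S6: not dominated (best network).
S7: dominated by S5 (network 6≥4, memory 195≥193, vCPUs 64≥10, price 47.40≤61.67).
S8: not dominated (best price).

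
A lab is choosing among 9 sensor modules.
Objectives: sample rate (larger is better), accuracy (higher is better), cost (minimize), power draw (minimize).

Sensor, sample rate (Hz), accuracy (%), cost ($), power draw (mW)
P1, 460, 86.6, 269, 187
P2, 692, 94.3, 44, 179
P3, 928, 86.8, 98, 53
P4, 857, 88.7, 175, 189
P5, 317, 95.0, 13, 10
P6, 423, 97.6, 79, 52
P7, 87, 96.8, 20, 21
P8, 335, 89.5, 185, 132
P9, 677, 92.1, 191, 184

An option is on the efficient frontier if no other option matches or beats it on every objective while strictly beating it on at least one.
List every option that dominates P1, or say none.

P2, P3, P9

P2: sample rate 692≥460, accuracy 94.3≥86.6, cost 44≤269, power draw 179≤187 — dominates P1.
P3: sample rate 928≥460, accuracy 86.8≥86.6, cost 98≤269, power draw 53≤187 — dominates P1.
P9: sample rate 677≥460, accuracy 92.1≥86.6, cost 191≤269, power draw 184≤187 — dominates P1.
Others (P4, P5, P6, P7, P8) are each worse than P1 on at least one objective.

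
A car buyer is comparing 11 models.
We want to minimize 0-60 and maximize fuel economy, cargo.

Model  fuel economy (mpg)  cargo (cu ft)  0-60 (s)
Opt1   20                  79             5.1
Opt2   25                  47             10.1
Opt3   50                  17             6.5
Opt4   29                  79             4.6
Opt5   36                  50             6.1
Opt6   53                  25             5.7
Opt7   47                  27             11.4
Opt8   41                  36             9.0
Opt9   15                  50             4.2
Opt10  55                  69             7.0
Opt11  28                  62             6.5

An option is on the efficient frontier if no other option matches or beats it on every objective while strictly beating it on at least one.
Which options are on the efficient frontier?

Opt1: dominated by Opt4 (fuel economy 29≥20, cargo 79≥79, 0-60 4.6≤5.1).
Opt2: dominated by Opt4 (fuel economy 29≥25, cargo 79≥47, 0-60 4.6≤10.1).
Opt3: dominated by Opt6 (fuel economy 53≥50, cargo 25≥17, 0-60 5.7≤6.5).
Opt4: not dominated.
Opt5: not dominated.
Opt6: not dominated.
Opt7: dominated by Opt10 (fuel economy 55≥47, cargo 69≥27, 0-60 7.0≤11.4).
Opt8: dominated by Opt10 (fuel economy 55≥41, cargo 69≥36, 0-60 7.0≤9.0).
Opt9: not dominated (best 0-60).
Opt10: not dominated (best fuel economy).
Opt11: dominated by Opt4 (fuel economy 29≥28, cargo 79≥62, 0-60 4.6≤6.5).

Opt4, Opt5, Opt6, Opt9, Opt10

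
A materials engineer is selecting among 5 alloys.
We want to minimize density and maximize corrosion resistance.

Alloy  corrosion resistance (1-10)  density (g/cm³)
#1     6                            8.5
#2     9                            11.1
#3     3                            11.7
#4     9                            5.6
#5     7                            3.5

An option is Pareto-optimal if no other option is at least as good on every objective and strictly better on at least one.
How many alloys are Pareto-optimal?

2

#1: dominated by #4 (corrosion resistance 9≥6, density 5.6≤8.5).
#2: dominated by #4 (corrosion resistance 9≥9, density 5.6≤11.1).
#3: dominated by #1 (corrosion resistance 6≥3, density 8.5≤11.7).
#4: not dominated.
#5: not dominated (best density).
Pareto-optimal: #4, #5 → 2.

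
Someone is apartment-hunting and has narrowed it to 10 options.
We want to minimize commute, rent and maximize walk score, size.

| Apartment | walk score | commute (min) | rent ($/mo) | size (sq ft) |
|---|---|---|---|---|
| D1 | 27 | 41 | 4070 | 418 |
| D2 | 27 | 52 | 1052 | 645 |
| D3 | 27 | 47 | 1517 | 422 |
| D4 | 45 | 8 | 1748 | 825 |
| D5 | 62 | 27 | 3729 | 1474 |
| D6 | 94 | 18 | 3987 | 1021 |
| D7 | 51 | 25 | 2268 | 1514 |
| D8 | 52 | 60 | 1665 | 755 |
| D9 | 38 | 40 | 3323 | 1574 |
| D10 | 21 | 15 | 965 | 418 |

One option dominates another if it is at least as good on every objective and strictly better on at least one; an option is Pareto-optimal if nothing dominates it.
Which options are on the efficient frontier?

D1: dominated by D4 (walk score 45≥27, commute 8≤41, rent 1748≤4070, size 825≥418).
D2: not dominated.
D3: not dominated.
D4: not dominated (best commute).
D5: not dominated.
D6: not dominated (best walk score).
D7: not dominated.
D8: not dominated.
D9: not dominated (best size).
D10: not dominated (best rent).

D2, D3, D4, D5, D6, D7, D8, D9, D10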